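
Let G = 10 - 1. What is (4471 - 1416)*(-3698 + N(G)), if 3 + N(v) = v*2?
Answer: -11251565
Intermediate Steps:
G = 9
N(v) = -3 + 2*v (N(v) = -3 + v*2 = -3 + 2*v)
(4471 - 1416)*(-3698 + N(G)) = (4471 - 1416)*(-3698 + (-3 + 2*9)) = 3055*(-3698 + (-3 + 18)) = 3055*(-3698 + 15) = 3055*(-3683) = -11251565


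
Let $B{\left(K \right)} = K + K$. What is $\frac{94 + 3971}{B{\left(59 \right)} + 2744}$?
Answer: $\frac{1355}{954} \approx 1.4203$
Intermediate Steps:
$B{\left(K \right)} = 2 K$
$\frac{94 + 3971}{B{\left(59 \right)} + 2744} = \frac{94 + 3971}{2 \cdot 59 + 2744} = \frac{4065}{118 + 2744} = \frac{4065}{2862} = 4065 \cdot \frac{1}{2862} = \frac{1355}{954}$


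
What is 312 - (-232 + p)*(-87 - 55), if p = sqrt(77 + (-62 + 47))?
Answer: -32632 + 142*sqrt(62) ≈ -31514.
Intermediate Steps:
p = sqrt(62) (p = sqrt(77 - 15) = sqrt(62) ≈ 7.8740)
312 - (-232 + p)*(-87 - 55) = 312 - (-232 + sqrt(62))*(-87 - 55) = 312 - (-232 + sqrt(62))*(-142) = 312 - (32944 - 142*sqrt(62)) = 312 + (-32944 + 142*sqrt(62)) = -32632 + 142*sqrt(62)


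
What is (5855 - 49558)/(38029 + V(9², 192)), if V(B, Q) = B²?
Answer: -43703/44590 ≈ -0.98011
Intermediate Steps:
(5855 - 49558)/(38029 + V(9², 192)) = (5855 - 49558)/(38029 + (9²)²) = -43703/(38029 + 81²) = -43703/(38029 + 6561) = -43703/44590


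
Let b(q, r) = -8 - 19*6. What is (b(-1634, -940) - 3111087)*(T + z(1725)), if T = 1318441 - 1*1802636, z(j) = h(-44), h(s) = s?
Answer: 1506568734951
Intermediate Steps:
z(j) = -44
b(q, r) = -122 (b(q, r) = -8 - 114 = -122)
T = -484195 (T = 1318441 - 1802636 = -484195)
(b(-1634, -940) - 3111087)*(T + z(1725)) = (-122 - 3111087)*(-484195 - 44) = -3111209*(-484239) = 1506568734951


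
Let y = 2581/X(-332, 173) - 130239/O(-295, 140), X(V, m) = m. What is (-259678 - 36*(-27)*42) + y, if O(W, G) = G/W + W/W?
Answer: -2502983464/5363 ≈ -4.6671e+5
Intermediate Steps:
O(W, G) = 1 + G/W (O(W, G) = G/W + 1 = 1 + G/W)
y = -1329269462/5363 (y = 2581/173 - 130239*(-295/(140 - 295)) = 2581*(1/173) - 130239/((-1/295*(-155))) = 2581/173 - 130239/31/59 = 2581/173 - 130239*59/31 = 2581/173 - 7684101/31 = -1329269462/5363 ≈ -2.4786e+5)
(-259678 - 36*(-27)*42) + y = (-259678 - 36*(-27)*42) - 1329269462/5363 = (-259678 + 972*42) - 1329269462/5363 = (-259678 + 40824) - 1329269462/5363 = -218854 - 1329269462/5363 = -2502983464/5363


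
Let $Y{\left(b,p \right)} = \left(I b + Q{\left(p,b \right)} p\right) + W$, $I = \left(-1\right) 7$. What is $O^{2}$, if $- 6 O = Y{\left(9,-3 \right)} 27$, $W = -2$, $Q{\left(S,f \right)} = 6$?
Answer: $\frac{558009}{4} \approx 1.395 \cdot 10^{5}$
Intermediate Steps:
$I = -7$
$Y{\left(b,p \right)} = -2 - 7 b + 6 p$ ($Y{\left(b,p \right)} = \left(- 7 b + 6 p\right) - 2 = -2 - 7 b + 6 p$)
$O = \frac{747}{2}$ ($O = - \frac{\left(-2 - 63 + 6 \left(-3\right)\right) 27}{6} = - \frac{\left(-2 - 63 - 18\right) 27}{6} = - \frac{\left(-83\right) 27}{6} = \left(- \frac{1}{6}\right) \left(-2241\right) = \frac{747}{2} \approx 373.5$)
$O^{2} = \left(\frac{747}{2}\right)^{2} = \frac{558009}{4}$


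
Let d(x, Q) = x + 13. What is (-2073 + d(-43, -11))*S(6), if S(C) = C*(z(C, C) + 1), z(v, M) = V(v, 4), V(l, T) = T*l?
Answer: -315450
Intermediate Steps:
z(v, M) = 4*v
d(x, Q) = 13 + x
S(C) = C*(1 + 4*C) (S(C) = C*(4*C + 1) = C*(1 + 4*C))
(-2073 + d(-43, -11))*S(6) = (-2073 + (13 - 43))*(6*(1 + 4*6)) = (-2073 - 30)*(6*(1 + 24)) = -12618*25 = -2103*150 = -315450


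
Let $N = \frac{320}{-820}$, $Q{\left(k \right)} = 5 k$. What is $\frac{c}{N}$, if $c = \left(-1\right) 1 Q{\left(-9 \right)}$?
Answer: $- \frac{1845}{16} \approx -115.31$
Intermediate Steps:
$N = - \frac{16}{41}$ ($N = 320 \left(- \frac{1}{820}\right) = - \frac{16}{41} \approx -0.39024$)
$c = 45$ ($c = \left(-1\right) 1 \cdot 5 \left(-9\right) = \left(-1\right) \left(-45\right) = 45$)
$\frac{c}{N} = \frac{45}{- \frac{16}{41}} = 45 \left(- \frac{41}{16}\right) = - \frac{1845}{16}$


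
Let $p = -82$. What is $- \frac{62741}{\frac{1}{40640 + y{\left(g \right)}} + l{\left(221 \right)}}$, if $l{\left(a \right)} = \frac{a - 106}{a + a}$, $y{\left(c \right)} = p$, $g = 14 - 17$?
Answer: $- \frac{281183767319}{1166153} \approx -2.4112 \cdot 10^{5}$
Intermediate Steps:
$g = -3$
$y{\left(c \right)} = -82$
$l{\left(a \right)} = \frac{-106 + a}{2 a}$
$- \frac{62741}{\frac{1}{40640 + y{\left(g \right)}} + l{\left(221 \right)}} = - \frac{62741}{\frac{1}{40640 - 82} + \frac{-106 + 221}{2 \cdot 221}} = - \frac{62741}{\frac{1}{40558} + \frac{1}{2} \cdot \frac{1}{221} \cdot 115} = - \frac{62741}{\frac{1}{40558} + \frac{115}{442}} = - \frac{62741}{\frac{1166153}{4481659}} = \left(-62741\right) \frac{4481659}{1166153} = - \frac{281183767319}{1166153}$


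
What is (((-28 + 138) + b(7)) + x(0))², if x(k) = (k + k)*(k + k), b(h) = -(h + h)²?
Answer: 7396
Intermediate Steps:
b(h) = -4*h² (b(h) = -(2*h)² = -4*h²)
x(k) = 4*k² (x(k) = (2*k)*(2*k) = 4*k²)
(((-28 + 138) + b(7)) + x(0))² = (((-28 + 138) - 4*7²) + 4*0²)² = ((110 - 4*49) + 4*0)² = ((110 - 196) + 0)² = (-86 + 0)² = (-86)² = 7396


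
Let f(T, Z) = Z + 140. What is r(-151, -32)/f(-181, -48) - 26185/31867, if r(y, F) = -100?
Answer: -1398930/732941 ≈ -1.9087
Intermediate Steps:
f(T, Z) = 140 + Z
r(-151, -32)/f(-181, -48) - 26185/31867 = -100/(140 - 48) - 26185/31867 = -100/92 - 26185*1/31867 = -100*1/92 - 26185/31867 = -25/23 - 26185/31867 = -1398930/732941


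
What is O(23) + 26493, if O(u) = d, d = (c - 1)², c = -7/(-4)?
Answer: 423897/16 ≈ 26494.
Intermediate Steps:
c = 7/4 (c = -7*(-¼) = 7/4 ≈ 1.7500)
d = 9/16 (d = (7/4 - 1)² = (¾)² = 9/16 ≈ 0.56250)
O(u) = 9/16
O(23) + 26493 = 9/16 + 26493 = 423897/16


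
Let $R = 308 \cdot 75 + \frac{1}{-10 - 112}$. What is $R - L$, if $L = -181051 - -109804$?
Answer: $\frac{11510333}{122} \approx 94347.0$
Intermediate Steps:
$L = -71247$ ($L = -181051 + 109804 = -71247$)
$R = \frac{2818199}{122}$ ($R = 23100 + \frac{1}{-122} = 23100 - \frac{1}{122} = \frac{2818199}{122} \approx 23100.0$)
$R - L = \frac{2818199}{122} - -71247 = \frac{2818199}{122} + 71247 = \frac{11510333}{122}$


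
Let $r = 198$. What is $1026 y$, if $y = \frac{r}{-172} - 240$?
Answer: $- \frac{10639107}{43} \approx -2.4742 \cdot 10^{5}$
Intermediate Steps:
$y = - \frac{20739}{86}$ ($y = \frac{198}{-172} - 240 = 198 \left(- \frac{1}{172}\right) - 240 = - \frac{99}{86} - 240 = - \frac{20739}{86} \approx -241.15$)
$1026 y = 1026 \left(- \frac{20739}{86}\right) = - \frac{10639107}{43}$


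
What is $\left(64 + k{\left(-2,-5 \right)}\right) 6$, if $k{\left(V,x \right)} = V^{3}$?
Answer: $336$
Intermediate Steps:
$\left(64 + k{\left(-2,-5 \right)}\right) 6 = \left(64 + \left(-2\right)^{3}\right) 6 = \left(64 - 8\right) 6 = 56 \cdot 6 = 336$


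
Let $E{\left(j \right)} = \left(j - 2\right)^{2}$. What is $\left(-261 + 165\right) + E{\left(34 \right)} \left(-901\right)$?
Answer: $-922720$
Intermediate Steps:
$E{\left(j \right)} = \left(-2 + j\right)^{2}$
$\left(-261 + 165\right) + E{\left(34 \right)} \left(-901\right) = \left(-261 + 165\right) + \left(-2 + 34\right)^{2} \left(-901\right) = -96 + 32^{2} \left(-901\right) = -96 + 1024 \left(-901\right) = -96 - 922624 = -922720$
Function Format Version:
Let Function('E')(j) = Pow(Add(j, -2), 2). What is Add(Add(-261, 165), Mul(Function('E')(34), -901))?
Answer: -922720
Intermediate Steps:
Function('E')(j) = Pow(Add(-2, j), 2)
Add(Add(-261, 165), Mul(Function('E')(34), -901)) = Add(Add(-261, 165), Mul(Pow(Add(-2, 34), 2), -901)) = Add(-96, Mul(Pow(32, 2), -901)) = Add(-96, Mul(1024, -901)) = Add(-96, -922624) = -922720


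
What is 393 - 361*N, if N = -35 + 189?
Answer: -55201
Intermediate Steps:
N = 154
393 - 361*N = 393 - 361*154 = 393 - 55594 = -55201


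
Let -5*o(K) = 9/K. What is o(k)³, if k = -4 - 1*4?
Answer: 729/64000 ≈ 0.011391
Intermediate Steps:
k = -8 (k = -4 - 4 = -8)
o(K) = -9/(5*K)
o(k)³ = (-9/5/(-8))³ = (-9/5*(-⅛))³ = (9/40)³ = 729/64000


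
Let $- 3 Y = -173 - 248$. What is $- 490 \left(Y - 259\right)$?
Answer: $\frac{174440}{3} \approx 58147.0$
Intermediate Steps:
$Y = \frac{421}{3}$ ($Y = - \frac{-173 - 248}{3} = \left(- \frac{1}{3}\right) \left(-421\right) = \frac{421}{3} \approx 140.33$)
$- 490 \left(Y - 259\right) = - 490 \left(\frac{421}{3} - 259\right) = \left(-490\right) \left(- \frac{356}{3}\right) = \frac{174440}{3}$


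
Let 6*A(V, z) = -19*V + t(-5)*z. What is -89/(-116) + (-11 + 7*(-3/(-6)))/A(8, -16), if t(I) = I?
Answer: 323/232 ≈ 1.3922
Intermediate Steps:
A(V, z) = -19*V/6 - 5*z/6 (A(V, z) = (-19*V - 5*z)/6 = -19*V/6 - 5*z/6)
-89/(-116) + (-11 + 7*(-3/(-6)))/A(8, -16) = -89/(-116) + (-11 + 7*(-3/(-6)))/(-19/6*8 - 5/6*(-16)) = -89*(-1/116) + (-11 + 7*(-3*(-1/6)))/(-76/3 + 40/3) = 89/116 + (-11 + 7*(1/2))/(-12) = 89/116 + (-11 + 7/2)*(-1/12) = 89/116 - 15/2*(-1/12) = 89/116 + 5/8 = 323/232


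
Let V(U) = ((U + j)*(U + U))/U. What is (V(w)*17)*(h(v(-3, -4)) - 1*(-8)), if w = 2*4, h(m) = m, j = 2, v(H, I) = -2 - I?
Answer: 3400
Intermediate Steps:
w = 8
V(U) = 4 + 2*U (V(U) = ((U + 2)*(U + U))/U = ((2 + U)*(2*U))/U = (2*U*(2 + U))/U = 4 + 2*U)
(V(w)*17)*(h(v(-3, -4)) - 1*(-8)) = ((4 + 2*8)*17)*((-2 - 1*(-4)) - 1*(-8)) = ((4 + 16)*17)*((-2 + 4) + 8) = (20*17)*(2 + 8) = 340*10 = 3400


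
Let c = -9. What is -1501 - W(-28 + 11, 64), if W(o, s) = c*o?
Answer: -1654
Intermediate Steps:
W(o, s) = -9*o
-1501 - W(-28 + 11, 64) = -1501 - (-9)*(-28 + 11) = -1501 - (-9)*(-17) = -1501 - 1*153 = -1501 - 153 = -1654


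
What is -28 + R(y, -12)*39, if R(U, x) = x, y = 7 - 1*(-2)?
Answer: -496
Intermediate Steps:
y = 9 (y = 7 + 2 = 9)
-28 + R(y, -12)*39 = -28 - 12*39 = -28 - 468 = -496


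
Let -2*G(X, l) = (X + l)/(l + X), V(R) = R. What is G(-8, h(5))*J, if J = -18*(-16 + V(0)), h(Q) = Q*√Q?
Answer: -144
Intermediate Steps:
h(Q) = Q^(3/2)
G(X, l) = -½ (G(X, l) = -(X + l)/(2*(l + X)) = -(X + l)/(2*(X + l)) = -½*1 = -½)
J = 288 (J = -18*(-16 + 0) = -18*(-16) = 288)
G(-8, h(5))*J = -½*288 = -144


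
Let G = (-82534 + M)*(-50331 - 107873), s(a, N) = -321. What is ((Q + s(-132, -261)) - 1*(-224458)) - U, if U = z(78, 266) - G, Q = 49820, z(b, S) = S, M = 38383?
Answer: 6985138495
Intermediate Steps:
G = 6984864804 (G = (-82534 + 38383)*(-50331 - 107873) = -44151*(-158204) = 6984864804)
U = -6984864538 (U = 266 - 1*6984864804 = 266 - 6984864804 = -6984864538)
((Q + s(-132, -261)) - 1*(-224458)) - U = ((49820 - 321) - 1*(-224458)) - 1*(-6984864538) = (49499 + 224458) + 6984864538 = 273957 + 6984864538 = 6985138495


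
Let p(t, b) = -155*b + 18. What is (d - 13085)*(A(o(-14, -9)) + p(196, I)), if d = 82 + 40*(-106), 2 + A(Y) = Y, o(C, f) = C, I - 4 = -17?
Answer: -34779131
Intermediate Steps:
I = -13 (I = 4 - 17 = -13)
A(Y) = -2 + Y
p(t, b) = 18 - 155*b
d = -4158 (d = 82 - 4240 = -4158)
(d - 13085)*(A(o(-14, -9)) + p(196, I)) = (-4158 - 13085)*((-2 - 14) + (18 - 155*(-13))) = -17243*(-16 + (18 + 2015)) = -17243*(-16 + 2033) = -17243*2017 = -34779131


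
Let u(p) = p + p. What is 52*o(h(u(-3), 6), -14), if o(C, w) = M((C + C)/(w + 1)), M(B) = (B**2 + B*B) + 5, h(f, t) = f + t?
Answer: 260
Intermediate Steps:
u(p) = 2*p
M(B) = 5 + 2*B**2 (M(B) = (B**2 + B**2) + 5 = 2*B**2 + 5 = 5 + 2*B**2)
o(C, w) = 5 + 8*C**2/(1 + w)**2 (o(C, w) = 5 + 2*((C + C)/(w + 1))**2 = 5 + 2*((2*C)/(1 + w))**2 = 5 + 2*(2*C/(1 + w))**2 = 5 + 2*(4*C**2/(1 + w)**2) = 5 + 8*C**2/(1 + w)**2)
52*o(h(u(-3), 6), -14) = 52*(5 + 8*(2*(-3) + 6)**2/(1 - 14)**2) = 52*(5 + 8*(-6 + 6)**2/(-13)**2) = 52*(5 + 8*0**2*(1/169)) = 52*(5 + 8*0*(1/169)) = 52*(5 + 0) = 52*5 = 260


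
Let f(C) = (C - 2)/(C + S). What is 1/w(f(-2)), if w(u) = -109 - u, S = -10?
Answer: -3/328 ≈ -0.0091463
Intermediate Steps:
f(C) = (-2 + C)/(-10 + C) (f(C) = (C - 2)/(C - 10) = (-2 + C)/(-10 + C))
1/w(f(-2)) = 1/(-109 - (-2 - 2)/(-10 - 2)) = 1/(-109 - (-4)/(-12)) = 1/(-109 - (-1)*(-4)/12) = 1/(-109 - 1*⅓) = 1/(-109 - ⅓) = 1/(-328/3) = -3/328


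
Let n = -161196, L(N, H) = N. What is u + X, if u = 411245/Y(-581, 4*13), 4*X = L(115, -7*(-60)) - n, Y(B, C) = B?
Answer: 92076711/2324 ≈ 39620.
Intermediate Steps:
X = 161311/4 (X = (115 - 1*(-161196))/4 = (115 + 161196)/4 = (¼)*161311 = 161311/4 ≈ 40328.)
u = -411245/581 (u = 411245/(-581) = 411245*(-1/581) = -411245/581 ≈ -707.82)
u + X = -411245/581 + 161311/4 = 92076711/2324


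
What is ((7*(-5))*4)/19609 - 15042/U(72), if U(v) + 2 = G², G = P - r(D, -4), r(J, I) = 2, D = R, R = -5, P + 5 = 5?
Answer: -147479429/19609 ≈ -7521.0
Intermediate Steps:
P = 0 (P = -5 + 5 = 0)
D = -5
G = -2 (G = 0 - 1*2 = 0 - 2 = -2)
U(v) = 2 (U(v) = -2 + (-2)² = -2 + 4 = 2)
((7*(-5))*4)/19609 - 15042/U(72) = ((7*(-5))*4)/19609 - 15042/2 = -35*4*(1/19609) - 15042*½ = -140*1/19609 - 7521 = -140/19609 - 7521 = -147479429/19609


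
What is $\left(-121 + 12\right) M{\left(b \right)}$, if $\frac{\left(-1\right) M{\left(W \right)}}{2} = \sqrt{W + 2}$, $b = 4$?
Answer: $218 \sqrt{6} \approx 533.99$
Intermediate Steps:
$M{\left(W \right)} = - 2 \sqrt{2 + W}$ ($M{\left(W \right)} = - 2 \sqrt{W + 2} = - 2 \sqrt{2 + W}$)
$\left(-121 + 12\right) M{\left(b \right)} = \left(-121 + 12\right) \left(- 2 \sqrt{2 + 4}\right) = - 109 \left(- 2 \sqrt{6}\right) = 218 \sqrt{6}$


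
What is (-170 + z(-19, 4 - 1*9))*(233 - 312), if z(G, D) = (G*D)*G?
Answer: 156025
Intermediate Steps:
z(G, D) = D*G² (z(G, D) = (D*G)*G = D*G²)
(-170 + z(-19, 4 - 1*9))*(233 - 312) = (-170 + (4 - 1*9)*(-19)²)*(233 - 312) = (-170 + (4 - 9)*361)*(-79) = (-170 - 5*361)*(-79) = (-170 - 1805)*(-79) = -1975*(-79) = 156025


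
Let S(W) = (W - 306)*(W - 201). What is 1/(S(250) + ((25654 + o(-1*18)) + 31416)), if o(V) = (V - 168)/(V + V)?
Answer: 6/325987 ≈ 1.8406e-5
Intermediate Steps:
S(W) = (-306 + W)*(-201 + W)
o(V) = (-168 + V)/(2*V) (o(V) = (-168 + V)/((2*V)) = (-168 + V)*(1/(2*V)) = (-168 + V)/(2*V))
1/(S(250) + ((25654 + o(-1*18)) + 31416)) = 1/((61506 + 250² - 507*250) + ((25654 + (-168 - 1*18)/(2*((-1*18)))) + 31416)) = 1/((61506 + 62500 - 126750) + ((25654 + (½)*(-168 - 18)/(-18)) + 31416)) = 1/(-2744 + ((25654 + (½)*(-1/18)*(-186)) + 31416)) = 1/(-2744 + ((25654 + 31/6) + 31416)) = 1/(-2744 + (153955/6 + 31416)) = 1/(-2744 + 342451/6) = 1/(325987/6) = 6/325987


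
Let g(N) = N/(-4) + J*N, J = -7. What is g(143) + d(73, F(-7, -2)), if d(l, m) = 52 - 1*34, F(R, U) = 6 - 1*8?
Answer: -4075/4 ≈ -1018.8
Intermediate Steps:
F(R, U) = -2 (F(R, U) = 6 - 8 = -2)
d(l, m) = 18 (d(l, m) = 52 - 34 = 18)
g(N) = -29*N/4 (g(N) = N/(-4) - 7*N = N*(-1/4) - 7*N = -N/4 - 7*N = -29*N/4)
g(143) + d(73, F(-7, -2)) = -29/4*143 + 18 = -4147/4 + 18 = -4075/4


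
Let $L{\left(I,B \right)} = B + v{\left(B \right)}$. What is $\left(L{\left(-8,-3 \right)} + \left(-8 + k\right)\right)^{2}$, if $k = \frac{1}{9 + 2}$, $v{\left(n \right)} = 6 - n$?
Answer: $\frac{441}{121} \approx 3.6446$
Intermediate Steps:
$k = \frac{1}{11} \approx 0.090909$
$L{\left(I,B \right)} = 6$ ($L{\left(I,B \right)} = B - \left(-6 + B\right) = 6$)
$\left(L{\left(-8,-3 \right)} + \left(-8 + k\right)\right)^{2} = \left(6 + \left(-8 + \frac{1}{11}\right)\right)^{2} = \left(6 - \frac{87}{11}\right)^{2} = \left(- \frac{21}{11}\right)^{2} = \frac{441}{121}$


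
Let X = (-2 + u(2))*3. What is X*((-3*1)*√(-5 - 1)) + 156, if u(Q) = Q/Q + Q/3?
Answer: 156 + 3*I*√6 ≈ 156.0 + 7.3485*I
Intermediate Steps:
u(Q) = 1 + Q/3 (u(Q) = 1 + Q*(⅓) = 1 + Q/3)
X = -1 (X = (-2 + (1 + (⅓)*2))*3 = (-2 + (1 + ⅔))*3 = (-2 + 5/3)*3 = -⅓*3 = -1)
X*((-3*1)*√(-5 - 1)) + 156 = -(-3*1)*√(-5 - 1) + 156 = -(-3)*√(-6) + 156 = -(-3)*I*√6 + 156 = 3*I*√6 + 156 = 156 + 3*I*√6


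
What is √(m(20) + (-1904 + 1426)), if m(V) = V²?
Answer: I*√78 ≈ 8.8318*I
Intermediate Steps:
√(m(20) + (-1904 + 1426)) = √(20² + (-1904 + 1426)) = √(400 - 478) = √(-78) = I*√78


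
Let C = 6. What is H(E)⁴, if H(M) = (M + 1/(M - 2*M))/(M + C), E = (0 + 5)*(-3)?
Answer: 2517630976/332150625 ≈ 7.5798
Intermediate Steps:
E = -15 (E = 5*(-3) = -15)
H(M) = (M - 1/M)/(6 + M) (H(M) = (M + 1/(M - 2*M))/(M + 6) = (M + 1/(-M))/(6 + M) = (M - 1/M)/(6 + M))
H(E)⁴ = ((-1 + (-15)²)/((-15)*(6 - 15)))⁴ = (-1/15*(-1 + 225)/(-9))⁴ = (-1/15*(-⅑)*224)⁴ = (224/135)⁴ = 2517630976/332150625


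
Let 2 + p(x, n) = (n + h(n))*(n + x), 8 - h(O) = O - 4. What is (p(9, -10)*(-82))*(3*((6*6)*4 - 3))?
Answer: 485604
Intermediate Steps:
h(O) = 12 - O (h(O) = 8 - (O - 4) = 8 - (-4 + O) = 8 + (4 - O) = 12 - O)
p(x, n) = -2 + 12*n + 12*x (p(x, n) = -2 + (n + (12 - n))*(n + x) = -2 + 12*(n + x) = -2 + (12*n + 12*x) = -2 + 12*n + 12*x)
(p(9, -10)*(-82))*(3*((6*6)*4 - 3)) = ((-2 + 12*(-10) + 12*9)*(-82))*(3*((6*6)*4 - 3)) = ((-2 - 120 + 108)*(-82))*(3*(36*4 - 3)) = (-14*(-82))*(3*(144 - 3)) = 1148*(3*141) = 1148*423 = 485604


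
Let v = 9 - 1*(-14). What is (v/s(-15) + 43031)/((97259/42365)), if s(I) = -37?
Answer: 1822981980/97259 ≈ 18744.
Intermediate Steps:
v = 23 (v = 9 + 14 = 23)
(v/s(-15) + 43031)/((97259/42365)) = (23/(-37) + 43031)/((97259/42365)) = (-1/37*23 + 43031)/((97259*(1/42365))) = (-23/37 + 43031)/(97259/42365) = (1592124/37)*(42365/97259) = 1822981980/97259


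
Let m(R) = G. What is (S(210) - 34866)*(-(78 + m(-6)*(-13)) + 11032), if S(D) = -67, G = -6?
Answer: -379931308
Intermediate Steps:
m(R) = -6
(S(210) - 34866)*(-(78 + m(-6)*(-13)) + 11032) = (-67 - 34866)*(-(78 - 6*(-13)) + 11032) = -34933*(-(78 + 78) + 11032) = -34933*(-1*156 + 11032) = -34933*(-156 + 11032) = -34933*10876 = -379931308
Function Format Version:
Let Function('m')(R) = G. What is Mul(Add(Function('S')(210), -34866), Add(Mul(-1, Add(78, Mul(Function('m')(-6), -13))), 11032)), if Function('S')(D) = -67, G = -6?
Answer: -379931308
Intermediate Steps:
Function('m')(R) = -6
Mul(Add(Function('S')(210), -34866), Add(Mul(-1, Add(78, Mul(Function('m')(-6), -13))), 11032)) = Mul(Add(-67, -34866), Add(Mul(-1, Add(78, Mul(-6, -13))), 11032)) = Mul(-34933, Add(Mul(-1, Add(78, 78)), 11032)) = Mul(-34933, Add(Mul(-1, 156), 11032)) = Mul(-34933, Add(-156, 11032)) = Mul(-34933, 10876) = -379931308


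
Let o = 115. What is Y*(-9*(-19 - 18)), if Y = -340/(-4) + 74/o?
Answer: 3279717/115 ≈ 28519.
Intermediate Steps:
Y = 9849/115 (Y = -340/(-4) + 74/115 = -340*(-1/4) + 74*(1/115) = 85 + 74/115 = 9849/115 ≈ 85.643)
Y*(-9*(-19 - 18)) = 9849*(-9*(-19 - 18))/115 = 9849*(-9*(-37))/115 = (9849/115)*333 = 3279717/115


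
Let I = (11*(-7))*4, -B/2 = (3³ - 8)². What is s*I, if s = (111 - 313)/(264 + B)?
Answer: -31108/229 ≈ -135.84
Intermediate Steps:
B = -722 (B = -2*(3³ - 8)² = -2*(27 - 8)² = -2*19² = -2*361 = -722)
I = -308 (I = -77*4 = -308)
s = 101/229 (s = (111 - 313)/(264 - 722) = -202/(-458) = -202*(-1/458) = 101/229 ≈ 0.44105)
s*I = (101/229)*(-308) = -31108/229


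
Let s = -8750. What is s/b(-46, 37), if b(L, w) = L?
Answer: 4375/23 ≈ 190.22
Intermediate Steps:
s/b(-46, 37) = -8750/(-46) = -8750*(-1/46) = 4375/23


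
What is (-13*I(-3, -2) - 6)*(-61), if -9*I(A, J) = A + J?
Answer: 7259/9 ≈ 806.56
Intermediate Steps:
I(A, J) = -A/9 - J/9 (I(A, J) = -(A + J)/9 = -A/9 - J/9)
(-13*I(-3, -2) - 6)*(-61) = (-13*(-1/9*(-3) - 1/9*(-2)) - 6)*(-61) = (-13*(1/3 + 2/9) - 6)*(-61) = (-13*5/9 - 6)*(-61) = (-65/9 - 6)*(-61) = -119/9*(-61) = 7259/9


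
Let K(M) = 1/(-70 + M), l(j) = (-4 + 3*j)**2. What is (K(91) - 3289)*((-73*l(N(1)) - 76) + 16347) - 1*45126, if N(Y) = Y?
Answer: -159958730/3 ≈ -5.3320e+7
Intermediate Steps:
(K(91) - 3289)*((-73*l(N(1)) - 76) + 16347) - 1*45126 = (1/(-70 + 91) - 3289)*((-73*(-4 + 3*1)**2 - 76) + 16347) - 1*45126 = (1/21 - 3289)*((-73*(-4 + 3)**2 - 76) + 16347) - 45126 = (1/21 - 3289)*((-73*(-1)**2 - 76) + 16347) - 45126 = -69068*((-73*1 - 76) + 16347)/21 - 45126 = -69068*((-73 - 76) + 16347)/21 - 45126 = -69068*(-149 + 16347)/21 - 45126 = -69068/21*16198 - 45126 = -159823352/3 - 45126 = -159958730/3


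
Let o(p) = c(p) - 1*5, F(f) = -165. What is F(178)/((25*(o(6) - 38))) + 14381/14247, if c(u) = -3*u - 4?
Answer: 5143976/4630275 ≈ 1.1109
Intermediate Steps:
c(u) = -4 - 3*u
o(p) = -9 - 3*p (o(p) = (-4 - 3*p) - 1*5 = (-4 - 3*p) - 5 = -9 - 3*p)
F(178)/((25*(o(6) - 38))) + 14381/14247 = -165*1/(25*((-9 - 3*6) - 38)) + 14381/14247 = -165*1/(25*((-9 - 18) - 38)) + 14381*(1/14247) = -165*1/(25*(-27 - 38)) + 14381/14247 = -165/(25*(-65)) + 14381/14247 = -165/(-1625) + 14381/14247 = -165*(-1/1625) + 14381/14247 = 33/325 + 14381/14247 = 5143976/4630275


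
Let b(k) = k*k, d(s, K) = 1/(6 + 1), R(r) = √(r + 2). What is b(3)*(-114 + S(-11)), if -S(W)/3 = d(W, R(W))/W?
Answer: -78975/77 ≈ -1025.6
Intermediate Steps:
R(r) = √(2 + r)
d(s, K) = ⅐ (d(s, K) = 1/7 = ⅐)
b(k) = k²
S(W) = -3/(7*W)
b(3)*(-114 + S(-11)) = 3²*(-114 - 3/7/(-11)) = 9*(-114 - 3/7*(-1/11)) = 9*(-114 + 3/77) = 9*(-8775/77) = -78975/77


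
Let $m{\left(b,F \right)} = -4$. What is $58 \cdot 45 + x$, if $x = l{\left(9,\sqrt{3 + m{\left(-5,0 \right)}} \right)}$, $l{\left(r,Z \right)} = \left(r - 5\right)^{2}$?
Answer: $2626$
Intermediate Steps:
$l{\left(r,Z \right)} = \left(-5 + r\right)^{2}$
$x = 16$ ($x = \left(-5 + 9\right)^{2} = 4^{2} = 16$)
$58 \cdot 45 + x = 58 \cdot 45 + 16 = 2610 + 16 = 2626$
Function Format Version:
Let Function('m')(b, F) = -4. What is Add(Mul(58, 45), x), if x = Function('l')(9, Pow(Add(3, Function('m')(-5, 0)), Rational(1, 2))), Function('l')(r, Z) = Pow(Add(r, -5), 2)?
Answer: 2626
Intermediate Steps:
Function('l')(r, Z) = Pow(Add(-5, r), 2)
x = 16 (x = Pow(Add(-5, 9), 2) = Pow(4, 2) = 16)
Add(Mul(58, 45), x) = Add(Mul(58, 45), 16) = Add(2610, 16) = 2626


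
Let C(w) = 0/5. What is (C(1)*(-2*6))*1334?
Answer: 0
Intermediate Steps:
C(w) = 0 (C(w) = 0*(⅕) = 0)
(C(1)*(-2*6))*1334 = (0*(-2*6))*1334 = (0*(-12))*1334 = 0*1334 = 0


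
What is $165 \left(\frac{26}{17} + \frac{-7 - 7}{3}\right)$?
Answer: $- \frac{8800}{17} \approx -517.65$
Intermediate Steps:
$165 \left(\frac{26}{17} + \frac{-7 - 7}{3}\right) = 165 \left(26 \cdot \frac{1}{17} - \frac{14}{3}\right) = 165 \left(\frac{26}{17} - \frac{14}{3}\right) = 165 \left(- \frac{160}{51}\right) = - \frac{8800}{17}$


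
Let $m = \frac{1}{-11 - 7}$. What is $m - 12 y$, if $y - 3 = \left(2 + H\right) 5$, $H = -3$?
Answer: $\frac{431}{18} \approx 23.944$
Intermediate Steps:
$m = - \frac{1}{18}$ ($m = \frac{1}{-18} = - \frac{1}{18} \approx -0.055556$)
$y = -2$ ($y = 3 + \left(2 - 3\right) 5 = 3 - 5 = -2$)
$m - 12 y = - \frac{1}{18} - -24 = - \frac{1}{18} + 24 = \frac{431}{18}$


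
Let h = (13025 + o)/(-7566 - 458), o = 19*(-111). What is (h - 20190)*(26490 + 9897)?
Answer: -1473814281303/2006 ≈ -7.3470e+8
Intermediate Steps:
o = -2109
h = -2729/2006 (h = (13025 - 2109)/(-7566 - 458) = 10916/(-8024) = 10916*(-1/8024) = -2729/2006 ≈ -1.3604)
(h - 20190)*(26490 + 9897) = (-2729/2006 - 20190)*(26490 + 9897) = -40503869/2006*36387 = -1473814281303/2006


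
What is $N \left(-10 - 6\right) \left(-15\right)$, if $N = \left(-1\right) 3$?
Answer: $-720$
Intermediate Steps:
$N = -3$
$N \left(-10 - 6\right) \left(-15\right) = - 3 \left(-10 - 6\right) \left(-15\right) = \left(-3\right) \left(-16\right) \left(-15\right) = 48 \left(-15\right) = -720$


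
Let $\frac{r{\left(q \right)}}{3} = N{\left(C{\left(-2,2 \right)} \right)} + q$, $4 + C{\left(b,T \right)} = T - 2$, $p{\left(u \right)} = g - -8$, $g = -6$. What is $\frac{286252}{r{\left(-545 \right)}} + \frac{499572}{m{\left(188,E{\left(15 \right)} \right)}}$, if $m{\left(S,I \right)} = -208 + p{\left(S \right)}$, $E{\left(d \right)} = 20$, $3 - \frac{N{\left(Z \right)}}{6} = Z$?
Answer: $- \frac{406411030}{155427} \approx -2614.8$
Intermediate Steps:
$p{\left(u \right)} = 2$ ($p{\left(u \right)} = -6 - -8 = -6 + 8 = 2$)
$C{\left(b,T \right)} = -6 + T$ ($C{\left(b,T \right)} = -4 + \left(T - 2\right) = -4 + \left(-2 + T\right) = -6 + T$)
$N{\left(Z \right)} = 18 - 6 Z$
$r{\left(q \right)} = 126 + 3 q$ ($r{\left(q \right)} = 3 \left(\left(18 - 6 \left(-6 + 2\right)\right) + q\right) = 3 \left(\left(18 - -24\right) + q\right) = 3 \left(\left(18 + 24\right) + q\right) = 3 \left(42 + q\right) = 126 + 3 q$)
$m{\left(S,I \right)} = -206$ ($m{\left(S,I \right)} = -208 + 2 = -206$)
$\frac{286252}{r{\left(-545 \right)}} + \frac{499572}{m{\left(188,E{\left(15 \right)} \right)}} = \frac{286252}{126 + 3 \left(-545\right)} + \frac{499572}{-206} = \frac{286252}{126 - 1635} + 499572 \left(- \frac{1}{206}\right) = \frac{286252}{-1509} - \frac{249786}{103} = 286252 \left(- \frac{1}{1509}\right) - \frac{249786}{103} = - \frac{286252}{1509} - \frac{249786}{103} = - \frac{406411030}{155427}$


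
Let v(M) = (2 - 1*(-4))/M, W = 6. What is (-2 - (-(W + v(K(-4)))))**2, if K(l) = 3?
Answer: 36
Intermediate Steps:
v(M) = 6/M (v(M) = (2 + 4)/M = 6/M)
(-2 - (-(W + v(K(-4)))))**2 = (-2 - (-(6 + 6/3)))**2 = (-2 - (-(6 + 6*(1/3))))**2 = (-2 - (-(6 + 2)))**2 = (-2 - (-1*8))**2 = (-2 - (-8))**2 = (-2 - 1*(-8))**2 = (-2 + 8)**2 = 6**2 = 36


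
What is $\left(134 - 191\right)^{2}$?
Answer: $3249$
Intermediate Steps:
$\left(134 - 191\right)^{2} = \left(-57\right)^{2} = 3249$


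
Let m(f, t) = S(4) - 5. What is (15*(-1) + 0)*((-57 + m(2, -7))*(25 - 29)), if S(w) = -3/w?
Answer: -3765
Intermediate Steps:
m(f, t) = -23/4 (m(f, t) = -3/4 - 5 = -23/4)
(15*(-1) + 0)*((-57 + m(2, -7))*(25 - 29)) = (15*(-1) + 0)*((-57 - 23/4)*(25 - 29)) = (-15 + 0)*(-251/4*(-4)) = -15*251 = -3765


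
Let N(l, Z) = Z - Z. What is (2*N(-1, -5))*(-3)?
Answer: 0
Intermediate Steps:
N(l, Z) = 0
(2*N(-1, -5))*(-3) = (2*0)*(-3) = 0*(-3) = 0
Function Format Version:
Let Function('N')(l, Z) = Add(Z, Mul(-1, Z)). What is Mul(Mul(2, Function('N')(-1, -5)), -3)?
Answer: 0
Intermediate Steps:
Function('N')(l, Z) = 0
Mul(Mul(2, Function('N')(-1, -5)), -3) = Mul(Mul(2, 0), -3) = Mul(0, -3) = 0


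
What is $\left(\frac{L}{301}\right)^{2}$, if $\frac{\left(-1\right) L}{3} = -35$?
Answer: $\frac{225}{1849} \approx 0.12169$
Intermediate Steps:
$L = 105$ ($L = \left(-3\right) \left(-35\right) = 105$)
$\left(\frac{L}{301}\right)^{2} = \left(\frac{105}{301}\right)^{2} = \left(105 \cdot \frac{1}{301}\right)^{2} = \left(\frac{15}{43}\right)^{2} = \frac{225}{1849}$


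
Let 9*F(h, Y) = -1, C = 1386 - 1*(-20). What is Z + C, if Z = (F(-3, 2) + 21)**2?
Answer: 149230/81 ≈ 1842.3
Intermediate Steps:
C = 1406 (C = 1386 + 20 = 1406)
F(h, Y) = -1/9 (F(h, Y) = (1/9)*(-1) = -1/9)
Z = 35344/81 (Z = (-1/9 + 21)**2 = (188/9)**2 = 35344/81 ≈ 436.35)
Z + C = 35344/81 + 1406 = 149230/81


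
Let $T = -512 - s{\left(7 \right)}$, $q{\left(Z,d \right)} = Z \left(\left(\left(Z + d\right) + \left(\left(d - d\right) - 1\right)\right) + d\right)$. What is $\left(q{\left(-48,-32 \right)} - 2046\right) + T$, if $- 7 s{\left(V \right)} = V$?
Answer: $2867$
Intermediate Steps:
$s{\left(V \right)} = - \frac{V}{7}$
$q{\left(Z,d \right)} = Z \left(-1 + Z + 2 d\right)$ ($q{\left(Z,d \right)} = Z \left(\left(\left(Z + d\right) + \left(0 - 1\right)\right) + d\right) = Z \left(\left(\left(Z + d\right) - 1\right) + d\right) = Z \left(\left(-1 + Z + d\right) + d\right) = Z \left(-1 + Z + 2 d\right)$)
$T = -511$ ($T = -512 - \left(- \frac{1}{7}\right) 7 = -512 - -1 = -512 + 1 = -511$)
$\left(q{\left(-48,-32 \right)} - 2046\right) + T = \left(- 48 \left(-1 - 48 + 2 \left(-32\right)\right) - 2046\right) - 511 = \left(- 48 \left(-1 - 48 - 64\right) - 2046\right) - 511 = \left(\left(-48\right) \left(-113\right) - 2046\right) - 511 = \left(5424 - 2046\right) - 511 = 3378 - 511 = 2867$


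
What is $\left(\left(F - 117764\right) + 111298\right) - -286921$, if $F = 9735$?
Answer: $290190$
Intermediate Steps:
$\left(\left(F - 117764\right) + 111298\right) - -286921 = \left(\left(9735 - 117764\right) + 111298\right) - -286921 = \left(-108029 + 111298\right) + 286921 = 3269 + 286921 = 290190$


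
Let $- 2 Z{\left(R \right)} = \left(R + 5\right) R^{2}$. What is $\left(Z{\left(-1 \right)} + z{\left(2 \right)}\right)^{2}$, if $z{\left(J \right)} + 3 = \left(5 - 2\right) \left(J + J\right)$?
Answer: $49$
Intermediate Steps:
$Z{\left(R \right)} = - \frac{R^{2} \left(5 + R\right)}{2}$ ($Z{\left(R \right)} = - \frac{\left(R + 5\right) R^{2}}{2} = - \frac{\left(5 + R\right) R^{2}}{2} = - \frac{R^{2} \left(5 + R\right)}{2}$)
$z{\left(J \right)} = -3 + 6 J$ ($z{\left(J \right)} = -3 + \left(5 - 2\right) \left(J + J\right) = -3 + 3 \cdot 2 J = -3 + 6 J$)
$\left(Z{\left(-1 \right)} + z{\left(2 \right)}\right)^{2} = \left(\frac{\left(-1\right)^{2} \left(-5 - -1\right)}{2} + \left(-3 + 6 \cdot 2\right)\right)^{2} = \left(\frac{1}{2} \cdot 1 \left(-5 + 1\right) + \left(-3 + 12\right)\right)^{2} = \left(\frac{1}{2} \cdot 1 \left(-4\right) + 9\right)^{2} = \left(-2 + 9\right)^{2} = 7^{2} = 49$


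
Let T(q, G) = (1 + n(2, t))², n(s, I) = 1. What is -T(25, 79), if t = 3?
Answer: -4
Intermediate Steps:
T(q, G) = 4 (T(q, G) = (1 + 1)² = 2² = 4)
-T(25, 79) = -1*4 = -4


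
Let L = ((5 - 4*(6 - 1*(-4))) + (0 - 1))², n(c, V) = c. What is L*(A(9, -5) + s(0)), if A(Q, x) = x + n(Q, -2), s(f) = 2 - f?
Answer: 7776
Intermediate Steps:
A(Q, x) = Q + x (A(Q, x) = x + Q = Q + x)
L = 1296 (L = ((5 - 4*(6 + 4)) - 1)² = ((5 - 4*10) - 1)² = ((5 - 40) - 1)² = (-35 - 1)² = (-36)² = 1296)
L*(A(9, -5) + s(0)) = 1296*((9 - 5) + (2 - 1*0)) = 1296*(4 + (2 + 0)) = 1296*(4 + 2) = 1296*6 = 7776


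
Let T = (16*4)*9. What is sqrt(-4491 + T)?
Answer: 3*I*sqrt(435) ≈ 62.57*I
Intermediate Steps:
T = 576 (T = 64*9 = 576)
sqrt(-4491 + T) = sqrt(-4491 + 576) = sqrt(-3915) = 3*I*sqrt(435)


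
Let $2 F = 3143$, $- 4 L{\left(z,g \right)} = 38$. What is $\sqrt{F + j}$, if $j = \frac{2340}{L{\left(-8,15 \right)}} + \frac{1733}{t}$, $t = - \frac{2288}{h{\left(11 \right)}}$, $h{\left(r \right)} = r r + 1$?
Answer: $\frac{\sqrt{145607600138}}{10868} \approx 35.111$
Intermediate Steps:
$h{\left(r \right)} = 1 + r^{2}$ ($h{\left(r \right)} = r^{2} + 1 = 1 + r^{2}$)
$L{\left(z,g \right)} = - \frac{19}{2}$ ($L{\left(z,g \right)} = \left(- \frac{1}{4}\right) 38 = - \frac{19}{2}$)
$t = - \frac{1144}{61}$ ($t = - \frac{2288}{1 + 11^{2}} = - \frac{2288}{1 + 121} = - \frac{2288}{122} = \left(-2288\right) \frac{1}{122} = - \frac{1144}{61} \approx -18.754$)
$F = \frac{3143}{2}$ ($F = \frac{1}{2} \cdot 3143 = \frac{3143}{2} \approx 1571.5$)
$j = - \frac{7362467}{21736}$ ($j = \frac{2340}{- \frac{19}{2}} + \frac{1733}{- \frac{1144}{61}} = 2340 \left(- \frac{2}{19}\right) + 1733 \left(- \frac{61}{1144}\right) = - \frac{4680}{19} - \frac{105713}{1144} = - \frac{7362467}{21736} \approx -338.72$)
$\sqrt{F + j} = \sqrt{\frac{3143}{2} - \frac{7362467}{21736}} = \sqrt{\frac{26795657}{21736}} = \frac{\sqrt{145607600138}}{10868}$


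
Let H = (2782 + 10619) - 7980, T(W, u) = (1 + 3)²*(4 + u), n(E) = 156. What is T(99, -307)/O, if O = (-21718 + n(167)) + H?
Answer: 4848/16141 ≈ 0.30035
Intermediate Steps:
T(W, u) = 64 + 16*u (T(W, u) = 4²*(4 + u) = 16*(4 + u) = 64 + 16*u)
H = 5421 (H = 13401 - 7980 = 5421)
O = -16141 (O = (-21718 + 156) + 5421 = -21562 + 5421 = -16141)
T(99, -307)/O = (64 + 16*(-307))/(-16141) = (64 - 4912)*(-1/16141) = -4848*(-1/16141) = 4848/16141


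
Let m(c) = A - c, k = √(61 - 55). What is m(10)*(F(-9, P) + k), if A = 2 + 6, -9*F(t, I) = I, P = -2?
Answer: -4/9 - 2*√6 ≈ -5.3434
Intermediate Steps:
F(t, I) = -I/9
A = 8
k = √6 ≈ 2.4495
m(c) = 8 - c
m(10)*(F(-9, P) + k) = (8 - 1*10)*(-⅑*(-2) + √6) = (8 - 10)*(2/9 + √6) = -2*(2/9 + √6) = -4/9 - 2*√6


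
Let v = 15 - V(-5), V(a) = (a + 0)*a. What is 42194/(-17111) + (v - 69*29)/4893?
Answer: -240865463/83724123 ≈ -2.8769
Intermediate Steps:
V(a) = a**2 (V(a) = a*a = a**2)
v = -10 (v = 15 - 1*(-5)**2 = 15 - 1*25 = 15 - 25 = -10)
42194/(-17111) + (v - 69*29)/4893 = 42194/(-17111) + (-10 - 69*29)/4893 = 42194*(-1/17111) + (-10 - 2001)*(1/4893) = -42194/17111 - 2011*1/4893 = -42194/17111 - 2011/4893 = -240865463/83724123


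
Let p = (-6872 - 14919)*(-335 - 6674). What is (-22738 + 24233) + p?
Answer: 152734614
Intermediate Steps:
p = 152733119 (p = -21791*(-7009) = 152733119)
(-22738 + 24233) + p = (-22738 + 24233) + 152733119 = 1495 + 152733119 = 152734614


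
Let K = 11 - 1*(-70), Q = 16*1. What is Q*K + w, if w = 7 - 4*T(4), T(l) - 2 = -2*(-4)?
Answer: 1263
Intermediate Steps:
Q = 16
T(l) = 10 (T(l) = 2 - 2*(-4) = 2 + 8 = 10)
K = 81 (K = 11 + 70 = 81)
w = -33 (w = 7 - 4*10 = 7 - 40 = -33)
Q*K + w = 16*81 - 33 = 1296 - 33 = 1263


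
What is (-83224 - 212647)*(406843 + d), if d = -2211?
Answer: -119718874472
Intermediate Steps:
(-83224 - 212647)*(406843 + d) = (-83224 - 212647)*(406843 - 2211) = -295871*404632 = -119718874472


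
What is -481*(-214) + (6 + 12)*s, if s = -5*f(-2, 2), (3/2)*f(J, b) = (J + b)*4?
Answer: 102934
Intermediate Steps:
f(J, b) = 8*J/3 + 8*b/3 (f(J, b) = 2*((J + b)*4)/3 = 2*(4*J + 4*b)/3 = 8*J/3 + 8*b/3)
s = 0 (s = -5*((8/3)*(-2) + (8/3)*2) = -5*(-16/3 + 16/3) = -5*0 = 0)
-481*(-214) + (6 + 12)*s = -481*(-214) + (6 + 12)*0 = 102934 + 18*0 = 102934 + 0 = 102934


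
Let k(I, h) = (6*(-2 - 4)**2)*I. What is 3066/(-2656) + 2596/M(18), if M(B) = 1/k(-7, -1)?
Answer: -5212603389/1328 ≈ -3.9252e+6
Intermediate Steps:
k(I, h) = 216*I (k(I, h) = (6*(-6)**2)*I = (6*36)*I = 216*I)
M(B) = -1/1512 (M(B) = 1/(216*(-7)) = 1/(-1512) = -1/1512)
3066/(-2656) + 2596/M(18) = 3066/(-2656) + 2596/(-1/1512) = 3066*(-1/2656) + 2596*(-1512) = -1533/1328 - 3925152 = -5212603389/1328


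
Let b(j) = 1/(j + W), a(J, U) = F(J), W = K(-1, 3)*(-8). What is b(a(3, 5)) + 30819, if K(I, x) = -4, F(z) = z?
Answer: 1078666/35 ≈ 30819.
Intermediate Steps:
W = 32 (W = -4*(-8) = 32)
a(J, U) = J
b(j) = 1/(32 + j) (b(j) = 1/(j + 32) = 1/(32 + j))
b(a(3, 5)) + 30819 = 1/(32 + 3) + 30819 = 1/35 + 30819 = 1078666/35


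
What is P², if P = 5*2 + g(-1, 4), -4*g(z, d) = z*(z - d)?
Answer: 1225/16 ≈ 76.563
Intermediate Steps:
g(z, d) = -z*(z - d)/4
P = 35/4 (P = 5*2 + (¼)*(-1)*(4 - 1*(-1)) = 10 + (¼)*(-1)*(4 + 1) = 10 + (¼)*(-1)*5 = 10 - 5/4 = 35/4 ≈ 8.7500)
P² = (35/4)² = 1225/16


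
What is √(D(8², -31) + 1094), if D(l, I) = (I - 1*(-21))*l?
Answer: √454 ≈ 21.307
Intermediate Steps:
D(l, I) = l*(21 + I) (D(l, I) = (I + 21)*l = (21 + I)*l = l*(21 + I))
√(D(8², -31) + 1094) = √(8²*(21 - 31) + 1094) = √(64*(-10) + 1094) = √(-640 + 1094) = √454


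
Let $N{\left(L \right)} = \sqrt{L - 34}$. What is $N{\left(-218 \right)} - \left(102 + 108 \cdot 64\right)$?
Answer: $-7014 + 6 i \sqrt{7} \approx -7014.0 + 15.875 i$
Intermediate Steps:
$N{\left(L \right)} = \sqrt{-34 + L}$
$N{\left(-218 \right)} - \left(102 + 108 \cdot 64\right) = \sqrt{-34 - 218} - \left(102 + 108 \cdot 64\right) = \sqrt{-252} - \left(102 + 6912\right) = 6 i \sqrt{7} - 7014 = -7014 + 6 i \sqrt{7}$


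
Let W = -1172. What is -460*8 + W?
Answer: -4852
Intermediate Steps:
-460*8 + W = -460*8 - 1172 = -3680 - 1172 = -4852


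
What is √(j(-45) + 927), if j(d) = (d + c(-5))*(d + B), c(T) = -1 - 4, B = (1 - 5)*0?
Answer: 3*√353 ≈ 56.365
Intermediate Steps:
B = 0 (B = -4*0 = 0)
c(T) = -5
j(d) = d*(-5 + d) (j(d) = (d - 5)*(d + 0) = (-5 + d)*d = d*(-5 + d))
√(j(-45) + 927) = √(-45*(-5 - 45) + 927) = √(-45*(-50) + 927) = √(2250 + 927) = √3177 = 3*√353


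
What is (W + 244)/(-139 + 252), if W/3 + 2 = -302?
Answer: -668/113 ≈ -5.9115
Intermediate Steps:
W = -912 (W = -6 + 3*(-302) = -6 - 906 = -912)
(W + 244)/(-139 + 252) = (-912 + 244)/(-139 + 252) = -668/113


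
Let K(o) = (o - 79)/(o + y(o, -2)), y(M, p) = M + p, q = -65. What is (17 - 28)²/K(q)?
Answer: 1331/12 ≈ 110.92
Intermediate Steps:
K(o) = (-79 + o)/(-2 + 2*o) (K(o) = (o - 79)/(o + (o - 2)) = (-79 + o)/(o + (-2 + o)) = (-79 + o)/(-2 + 2*o))
(17 - 28)²/K(q) = (17 - 28)²/(((-79 - 65)/(2*(-1 - 65)))) = (-11)²/(((½)*(-144)/(-66))) = 121/(((½)*(-1/66)*(-144))) = 121/(12/11) = 121*(11/12) = 1331/12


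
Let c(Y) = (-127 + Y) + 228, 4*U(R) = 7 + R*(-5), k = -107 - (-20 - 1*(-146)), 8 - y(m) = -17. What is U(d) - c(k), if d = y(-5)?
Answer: 205/2 ≈ 102.50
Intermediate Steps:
y(m) = 25 (y(m) = 8 - 1*(-17) = 8 + 17 = 25)
d = 25
k = -233 (k = -107 - (-20 + 146) = -107 - 1*126 = -107 - 126 = -233)
U(R) = 7/4 - 5*R/4 (U(R) = (7 + R*(-5))/4 = (7 - 5*R)/4 = 7/4 - 5*R/4)
c(Y) = 101 + Y
U(d) - c(k) = (7/4 - 5/4*25) - (101 - 233) = (7/4 - 125/4) - 1*(-132) = -59/2 + 132 = 205/2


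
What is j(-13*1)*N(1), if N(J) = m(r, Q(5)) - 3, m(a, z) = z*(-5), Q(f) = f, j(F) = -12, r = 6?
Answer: 336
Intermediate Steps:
m(a, z) = -5*z
N(J) = -28 (N(J) = -5*5 - 3 = -25 - 3 = -28)
j(-13*1)*N(1) = -12*(-28) = 336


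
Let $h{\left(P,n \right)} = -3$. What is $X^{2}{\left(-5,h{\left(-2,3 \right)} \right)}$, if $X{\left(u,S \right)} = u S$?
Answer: $225$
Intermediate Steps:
$X{\left(u,S \right)} = S u$
$X^{2}{\left(-5,h{\left(-2,3 \right)} \right)} = \left(\left(-3\right) \left(-5\right)\right)^{2} = 15^{2} = 225$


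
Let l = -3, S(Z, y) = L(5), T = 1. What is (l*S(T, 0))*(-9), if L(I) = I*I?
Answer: 675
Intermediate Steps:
L(I) = I**2
S(Z, y) = 25 (S(Z, y) = 5**2 = 25)
(l*S(T, 0))*(-9) = -3*25*(-9) = -75*(-9) = 675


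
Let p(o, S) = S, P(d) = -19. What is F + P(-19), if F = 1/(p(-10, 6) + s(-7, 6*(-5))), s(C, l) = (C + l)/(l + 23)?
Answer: -1494/79 ≈ -18.911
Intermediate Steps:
s(C, l) = (C + l)/(23 + l)
F = 7/79 (F = 1/(6 + (-7 + 6*(-5))/(23 + 6*(-5))) = 1/(6 + (-7 - 30)/(23 - 30)) = 1/(6 - 37/(-7)) = 1/(6 - ⅐*(-37)) = 1/(6 + 37/7) = 1/(79/7) = 7/79 ≈ 0.088608)
F + P(-19) = 7/79 - 19 = -1494/79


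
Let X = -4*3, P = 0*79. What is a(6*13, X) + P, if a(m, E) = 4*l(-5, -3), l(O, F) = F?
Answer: -12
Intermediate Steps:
P = 0
X = -12
a(m, E) = -12 (a(m, E) = 4*(-3) = -12)
a(6*13, X) + P = -12 + 0 = -12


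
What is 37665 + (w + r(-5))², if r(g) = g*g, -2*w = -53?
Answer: 161269/4 ≈ 40317.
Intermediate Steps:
w = 53/2 (w = -½*(-53) = 53/2 ≈ 26.500)
r(g) = g²
37665 + (w + r(-5))² = 37665 + (53/2 + (-5)²)² = 37665 + (53/2 + 25)² = 37665 + (103/2)² = 37665 + 10609/4 = 161269/4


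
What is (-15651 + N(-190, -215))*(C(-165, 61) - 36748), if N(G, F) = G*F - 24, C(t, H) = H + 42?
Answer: -922537875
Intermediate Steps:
C(t, H) = 42 + H
N(G, F) = -24 + F*G (N(G, F) = F*G - 24 = -24 + F*G)
(-15651 + N(-190, -215))*(C(-165, 61) - 36748) = (-15651 + (-24 - 215*(-190)))*((42 + 61) - 36748) = (-15651 + (-24 + 40850))*(103 - 36748) = (-15651 + 40826)*(-36645) = 25175*(-36645) = -922537875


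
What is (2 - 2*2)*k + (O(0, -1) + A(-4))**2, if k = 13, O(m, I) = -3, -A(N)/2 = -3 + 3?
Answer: -17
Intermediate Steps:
A(N) = 0 (A(N) = -2*(-3 + 3) = -2*0 = 0)
(2 - 2*2)*k + (O(0, -1) + A(-4))**2 = (2 - 2*2)*13 + (-3 + 0)**2 = (2 - 4)*13 + (-3)**2 = -2*13 + 9 = -26 + 9 = -17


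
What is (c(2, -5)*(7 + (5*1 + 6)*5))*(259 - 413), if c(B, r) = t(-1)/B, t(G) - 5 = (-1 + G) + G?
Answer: -9548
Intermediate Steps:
t(G) = 4 + 2*G (t(G) = 5 + ((-1 + G) + G) = 5 + (-1 + 2*G) = 4 + 2*G)
c(B, r) = 2/B (c(B, r) = (4 + 2*(-1))/B = (4 - 2)/B = 2/B)
(c(2, -5)*(7 + (5*1 + 6)*5))*(259 - 413) = ((2/2)*(7 + (5*1 + 6)*5))*(259 - 413) = ((2*(1/2))*(7 + (5 + 6)*5))*(-154) = (1*(7 + 11*5))*(-154) = (1*(7 + 55))*(-154) = (1*62)*(-154) = 62*(-154) = -9548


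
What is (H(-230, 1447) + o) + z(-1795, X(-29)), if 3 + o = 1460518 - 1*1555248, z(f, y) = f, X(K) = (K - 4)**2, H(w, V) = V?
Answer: -95081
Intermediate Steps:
X(K) = (-4 + K)**2
o = -94733 (o = -3 + (1460518 - 1*1555248) = -3 + (1460518 - 1555248) = -3 - 94730 = -94733)
(H(-230, 1447) + o) + z(-1795, X(-29)) = (1447 - 94733) - 1795 = -93286 - 1795 = -95081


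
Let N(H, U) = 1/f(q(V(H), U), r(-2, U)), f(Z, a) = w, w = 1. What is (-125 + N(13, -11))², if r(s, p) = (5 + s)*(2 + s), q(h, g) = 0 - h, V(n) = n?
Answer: 15376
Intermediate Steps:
q(h, g) = -h
r(s, p) = (2 + s)*(5 + s)
f(Z, a) = 1
N(H, U) = 1 (N(H, U) = 1/1 = 1)
(-125 + N(13, -11))² = (-125 + 1)² = (-124)² = 15376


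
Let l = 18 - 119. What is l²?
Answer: 10201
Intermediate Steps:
l = -101
l² = (-101)² = 10201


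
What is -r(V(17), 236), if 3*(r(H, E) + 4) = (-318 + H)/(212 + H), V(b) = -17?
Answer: 535/117 ≈ 4.5726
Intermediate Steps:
r(H, E) = -4 + (-318 + H)/(3*(212 + H)) (r(H, E) = -4 + ((-318 + H)/(212 + H))/3 = -4 + (-318 + H)/(3*(212 + H)))
-r(V(17), 236) = -(-2862 - 11*(-17))/(3*(212 - 17)) = -(-2862 + 187)/(3*195) = -(-2675)/(3*195) = -1*(-535/117) = 535/117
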